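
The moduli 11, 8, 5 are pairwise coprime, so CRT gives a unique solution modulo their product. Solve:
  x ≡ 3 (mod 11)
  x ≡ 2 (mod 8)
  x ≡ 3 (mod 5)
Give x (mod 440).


Moduli 11, 8, 5 are pairwise coprime; by CRT there is a unique solution modulo M = 11 · 8 · 5 = 440.
Solve pairwise, accumulating the modulus:
  Start with x ≡ 3 (mod 11).
  Combine with x ≡ 2 (mod 8): since gcd(11, 8) = 1, we get a unique residue mod 88.
    Write x = 3 + 11·t and substitute into x ≡ 2 (mod 8): 11·t ≡ 2 − 3 = -1 (mod 8).
    Reduce coefficients mod 8: 3·t ≡ 7 (mod 8).
    The inverse of 3 mod 8 is 3 (since 3·3 = 9 = 1·8 + 1), so t ≡ 3·7 = 21 ≡ 5 (mod 8).
    Then x = 3 + 11·5 = 58, valid modulo lcm(11, 8) = 88: x ≡ 58 (mod 88).
  Combine with x ≡ 3 (mod 5): since gcd(88, 5) = 1, we get a unique residue mod 440.
    Write x = 58 + 88·t and substitute into x ≡ 3 (mod 5): 88·t ≡ 3 − 58 = -55 (mod 5).
    Reduce coefficients mod 5: 3·t ≡ 0 (mod 5).
    The inverse of 3 mod 5 is 2 (since 3·2 = 6 = 1·5 + 1), so t ≡ 2·0 = 0 ≡ 0 (mod 5).
    Then x = 58 + 88·0 = 58, valid modulo lcm(88, 5) = 440: x ≡ 58 (mod 440).
Verify: 58 mod 11 = 3 ✓, 58 mod 8 = 2 ✓, 58 mod 5 = 3 ✓.

x ≡ 58 (mod 440).


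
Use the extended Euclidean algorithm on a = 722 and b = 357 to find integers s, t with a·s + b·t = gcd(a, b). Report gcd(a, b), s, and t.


Euclidean algorithm on (722, 357) — divide until remainder is 0:
  722 = 2 · 357 + 8
  357 = 44 · 8 + 5
  8 = 1 · 5 + 3
  5 = 1 · 3 + 2
  3 = 1 · 2 + 1
  2 = 2 · 1 + 0
gcd(722, 357) = 1.
Track Bezout coefficients alongside the remainders: start with r₀ = 722 = a·1 + b·0 (s = 1, t = 0) and r₁ = 357 = a·0 + b·1 (s = 0, t = 1); each new remainder r_{k+1} = r_{k-1} − q_k·r_k inherits s_{k+1} = s_{k-1} − q_k·s_k, t_{k+1} = t_{k-1} − q_k·t_k, so r_k = a·s_k + b·t_k at every step:
  q = 2: r = 8, s = 1 − 2·0 = 1, t = 0 − 2·1 = -2  (check: 722·1 + 357·(-2) = 8)
  q = 44: r = 5, s = 0 − 44·1 = -44, t = 1 − 44·(-2) = 89  (check: 722·(-44) + 357·89 = 5)
  q = 1: r = 3, s = 1 − 1·(-44) = 45, t = -2 − 1·89 = -91  (check: 722·45 + 357·(-91) = 3)
  q = 1: r = 2, s = -44 − 1·45 = -89, t = 89 − 1·(-91) = 180  (check: 722·(-89) + 357·180 = 2)
  q = 1: r = 1, s = 45 − 1·(-89) = 134, t = -91 − 1·180 = -271  (check: 722·134 + 357·(-271) = 1)
The row with r = 1 (the gcd) gives the Bezout coefficients s = 134, t = -271.
Result: 722 · (134) + 357 · (-271) = 1.

gcd(722, 357) = 1; s = 134, t = -271 (check: 722·134 + 357·(-271) = 1).


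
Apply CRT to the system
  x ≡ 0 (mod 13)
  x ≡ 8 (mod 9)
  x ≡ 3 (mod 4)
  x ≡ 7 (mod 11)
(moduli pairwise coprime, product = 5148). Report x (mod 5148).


Product of moduli M = 13 · 9 · 4 · 11 = 5148.
Merge one congruence at a time:
  Start: x ≡ 0 (mod 13).
  Combine with x ≡ 8 (mod 9); new modulus lcm = 117.
    Write x = 0 + 13·t and substitute into x ≡ 8 (mod 9): 13·t ≡ 8 − 0 = 8 (mod 9).
    Reduce coefficients mod 9: 4·t ≡ 8 (mod 9).
    The inverse of 4 mod 9 is 7 (since 4·7 = 28 = 3·9 + 1), so t ≡ 7·8 = 56 ≡ 2 (mod 9).
    Then x = 0 + 13·2 = 26, valid modulo lcm(13, 9) = 117: x ≡ 26 (mod 117).
  Combine with x ≡ 3 (mod 4); new modulus lcm = 468.
    Write x = 26 + 117·t and substitute into x ≡ 3 (mod 4): 117·t ≡ 3 − 26 = -23 (mod 4).
    Reduce coefficients mod 4: 1·t ≡ 1 (mod 4).
    So t ≡ 1 (mod 4).
    Then x = 26 + 117·1 = 143, valid modulo lcm(117, 4) = 468: x ≡ 143 (mod 468).
  Combine with x ≡ 7 (mod 11); new modulus lcm = 5148.
    Write x = 143 + 468·t and substitute into x ≡ 7 (mod 11): 468·t ≡ 7 − 143 = -136 (mod 11).
    Reduce coefficients mod 11: 6·t ≡ 7 (mod 11).
    The inverse of 6 mod 11 is 2 (since 6·2 = 12 = 1·11 + 1), so t ≡ 2·7 = 14 ≡ 3 (mod 11).
    Then x = 143 + 468·3 = 1547, valid modulo lcm(468, 11) = 5148: x ≡ 1547 (mod 5148).
Verify against each original: 1547 mod 13 = 0, 1547 mod 9 = 8, 1547 mod 4 = 3, 1547 mod 11 = 7.

x ≡ 1547 (mod 5148).


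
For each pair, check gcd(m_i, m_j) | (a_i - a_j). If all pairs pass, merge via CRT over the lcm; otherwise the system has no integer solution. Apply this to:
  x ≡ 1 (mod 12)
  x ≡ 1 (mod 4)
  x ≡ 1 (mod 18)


Moduli 12, 4, 18 are not pairwise coprime, so CRT works modulo lcm(m_i) when all pairwise compatibility conditions hold.
Pairwise compatibility: gcd(m_i, m_j) must divide a_i - a_j for every pair.
Merge one congruence at a time:
  Start: x ≡ 1 (mod 12).
  Combine with x ≡ 1 (mod 4): gcd(12, 4) = 4; 1 - 1 = 0, which IS divisible by 4, so compatible.
    Write x = 1 + 12·t and substitute into x ≡ 1 (mod 4): 12·t ≡ 1 − 1 = 0 (mod 4).
    Divide the congruence (and modulus) by g = 4: 3·t ≡ 0 (mod 1).
    Modulo 1 every t works; take t = 0.
    Then x = 1 + 12·0 = 1, valid modulo lcm(12, 4) = 12: x ≡ 1 (mod 12).
  Combine with x ≡ 1 (mod 18): gcd(12, 18) = 6; 1 - 1 = 0, which IS divisible by 6, so compatible.
    Write x = 1 + 12·t and substitute into x ≡ 1 (mod 18): 12·t ≡ 1 − 1 = 0 (mod 18).
    Divide the congruence (and modulus) by g = 6: 2·t ≡ 0 (mod 3).
    The inverse of 2 mod 3 is 2 (since 2·2 = 4 = 1·3 + 1), so t ≡ 2·0 = 0 ≡ 0 (mod 3).
    Then x = 1 + 12·0 = 1, valid modulo lcm(12, 18) = 36: x ≡ 1 (mod 36).
Verify: 1 mod 12 = 1, 1 mod 4 = 1, 1 mod 18 = 1.

x ≡ 1 (mod 36).


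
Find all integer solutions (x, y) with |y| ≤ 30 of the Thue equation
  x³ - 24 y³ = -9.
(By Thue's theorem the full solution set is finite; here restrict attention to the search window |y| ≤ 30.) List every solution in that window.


The equation is x³ - 24y³ = -9. For fixed y, x³ = 24·y³ − 9, so a solution requires the RHS to be a perfect cube.
Strategy: iterate y from -30 to 30, compute RHS = 24·y³ − 9, and check whether it is a (positive or negative) perfect cube.
Check small values of y:
  y = 0: RHS = -9 is not a perfect cube.
  y = 1: RHS = 15 is not a perfect cube.
  y = -1: RHS = -33 is not a perfect cube.
  y = 2: RHS = 183 is not a perfect cube.
  y = -2: RHS = -201 is not a perfect cube.
  y = 3: RHS = 639 is not a perfect cube.
  y = -3: RHS = -657 is not a perfect cube.
Continuing the search up to |y| = 30 finds no solutions either.
No (x, y) in the scanned range satisfies the equation.

No integer solutions with |y| ≤ 30.


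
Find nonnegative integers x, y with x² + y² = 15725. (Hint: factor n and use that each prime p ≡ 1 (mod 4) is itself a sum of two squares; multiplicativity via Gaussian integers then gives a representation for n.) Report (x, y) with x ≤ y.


Step 1: Factor n = 15725 = 5^2 · 17 · 37.
Step 2: Check the mod-4 condition on each prime factor: 5 ≡ 1 (mod 4), exponent 2; 17 ≡ 1 (mod 4), exponent 1; 37 ≡ 1 (mod 4), exponent 1.
All primes ≡ 3 (mod 4) appear to even exponent (or don't appear), so by the two-squares theorem n IS expressible as a sum of two squares.
Step 3: Build a representation. Group n = k² · m with k = 5 and m = 17 · 37 = 629 (a product of primes ≡ 1 (mod 4)); a representation of m scales to one of n via (k·x)² + (k·y)² = k²(x² + y²). Each prime p ≡ 1 (mod 4) is itself a sum of two squares; find a² by testing p − a² for a perfect square:
  17: 17 − 1² = 16 = 4² ⇒ 17 = 1² + 4².
  37: 37 − 1² = 36 = 6² ⇒ 37 = 1² + 6².
  Combine using the Brahmagupta–Fibonacci identity (a² + b²)(c² + d²) = (ac − bd)² + (ad + bc)² = (ac + bd)² + (ad − bc)²:
  17 · 37 = 629: from (1² + 4²)(1² + 6²), take (1·1 − 4·6, 1·6 + 4·1) = (1 − 24, 6 + 4) = (-23, 10); dropping signs (only squares matter) gives (23, 10); check 23² + 10² = 529 + 100 = 629 ✓.
  Scale by k = 5: (5·23, 5·10) = (115, 50).
Step 4: Order so x ≤ y and verify: 50² + 115² = 2500 + 13225 = 15725 = n. ✓

n = 15725 = 50² + 115² (one valid representation with x ≤ y).


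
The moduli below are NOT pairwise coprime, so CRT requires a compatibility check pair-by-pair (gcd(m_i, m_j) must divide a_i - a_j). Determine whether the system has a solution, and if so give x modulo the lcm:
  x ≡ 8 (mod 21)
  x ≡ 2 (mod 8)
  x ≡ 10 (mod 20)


Moduli 21, 8, 20 are not pairwise coprime, so CRT works modulo lcm(m_i) when all pairwise compatibility conditions hold.
Pairwise compatibility: gcd(m_i, m_j) must divide a_i - a_j for every pair.
Merge one congruence at a time:
  Start: x ≡ 8 (mod 21).
  Combine with x ≡ 2 (mod 8): gcd(21, 8) = 1; 2 - 8 = -6, which IS divisible by 1, so compatible.
    Write x = 8 + 21·t and substitute into x ≡ 2 (mod 8): 21·t ≡ 2 − 8 = -6 (mod 8).
    Reduce coefficients mod 8: 5·t ≡ 2 (mod 8).
    The inverse of 5 mod 8 is 5 (since 5·5 = 25 = 3·8 + 1), so t ≡ 5·2 = 10 ≡ 2 (mod 8).
    Then x = 8 + 21·2 = 50, valid modulo lcm(21, 8) = 168: x ≡ 50 (mod 168).
  Combine with x ≡ 10 (mod 20): gcd(168, 20) = 4; 10 - 50 = -40, which IS divisible by 4, so compatible.
    Write x = 50 + 168·t and substitute into x ≡ 10 (mod 20): 168·t ≡ 10 − 50 = -40 (mod 20).
    Divide the congruence (and modulus) by g = 4: 42·t ≡ -10 (mod 5).
    Reduce coefficients mod 5: 2·t ≡ 0 (mod 5).
    The inverse of 2 mod 5 is 3 (since 2·3 = 6 = 1·5 + 1), so t ≡ 3·0 = 0 ≡ 0 (mod 5).
    Then x = 50 + 168·0 = 50, valid modulo lcm(168, 20) = 840: x ≡ 50 (mod 840).
Verify: 50 mod 21 = 8, 50 mod 8 = 2, 50 mod 20 = 10.

x ≡ 50 (mod 840).


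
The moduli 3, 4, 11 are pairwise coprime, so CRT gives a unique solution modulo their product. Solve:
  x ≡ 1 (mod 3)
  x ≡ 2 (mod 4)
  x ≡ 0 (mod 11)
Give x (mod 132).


Moduli 3, 4, 11 are pairwise coprime; by CRT there is a unique solution modulo M = 3 · 4 · 11 = 132.
Solve pairwise, accumulating the modulus:
  Start with x ≡ 1 (mod 3).
  Combine with x ≡ 2 (mod 4): since gcd(3, 4) = 1, we get a unique residue mod 12.
    Write x = 1 + 3·t and substitute into x ≡ 2 (mod 4): 3·t ≡ 2 − 1 = 1 (mod 4).
    The inverse of 3 mod 4 is 3 (since 3·3 = 9 = 2·4 + 1), so t ≡ 3·1 = 3 ≡ 3 (mod 4).
    Then x = 1 + 3·3 = 10, valid modulo lcm(3, 4) = 12: x ≡ 10 (mod 12).
  Combine with x ≡ 0 (mod 11): since gcd(12, 11) = 1, we get a unique residue mod 132.
    Write x = 10 + 12·t and substitute into x ≡ 0 (mod 11): 12·t ≡ 0 − 10 = -10 (mod 11).
    Reduce coefficients mod 11: 1·t ≡ 1 (mod 11).
    So t ≡ 1 (mod 11).
    Then x = 10 + 12·1 = 22, valid modulo lcm(12, 11) = 132: x ≡ 22 (mod 132).
Verify: 22 mod 3 = 1 ✓, 22 mod 4 = 2 ✓, 22 mod 11 = 0 ✓.

x ≡ 22 (mod 132).


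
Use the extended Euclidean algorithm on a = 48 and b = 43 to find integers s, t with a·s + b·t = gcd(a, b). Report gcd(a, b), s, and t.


Euclidean algorithm on (48, 43) — divide until remainder is 0:
  48 = 1 · 43 + 5
  43 = 8 · 5 + 3
  5 = 1 · 3 + 2
  3 = 1 · 2 + 1
  2 = 2 · 1 + 0
gcd(48, 43) = 1.
Track Bezout coefficients alongside the remainders: start with r₀ = 48 = a·1 + b·0 (s = 1, t = 0) and r₁ = 43 = a·0 + b·1 (s = 0, t = 1); each new remainder r_{k+1} = r_{k-1} − q_k·r_k inherits s_{k+1} = s_{k-1} − q_k·s_k, t_{k+1} = t_{k-1} − q_k·t_k, so r_k = a·s_k + b·t_k at every step:
  q = 1: r = 5, s = 1 − 1·0 = 1, t = 0 − 1·1 = -1  (check: 48·1 + 43·(-1) = 5)
  q = 8: r = 3, s = 0 − 8·1 = -8, t = 1 − 8·(-1) = 9  (check: 48·(-8) + 43·9 = 3)
  q = 1: r = 2, s = 1 − 1·(-8) = 9, t = -1 − 1·9 = -10  (check: 48·9 + 43·(-10) = 2)
  q = 1: r = 1, s = -8 − 1·9 = -17, t = 9 − 1·(-10) = 19  (check: 48·(-17) + 43·19 = 1)
The row with r = 1 (the gcd) gives the Bezout coefficients s = -17, t = 19.
Result: 48 · (-17) + 43 · (19) = 1.

gcd(48, 43) = 1; s = -17, t = 19 (check: 48·(-17) + 43·19 = 1).


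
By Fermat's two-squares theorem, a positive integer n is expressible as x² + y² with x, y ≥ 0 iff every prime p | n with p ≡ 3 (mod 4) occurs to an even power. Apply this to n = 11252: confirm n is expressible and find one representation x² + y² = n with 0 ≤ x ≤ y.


Step 1: Factor n = 11252 = 2^2 · 29 · 97.
Step 2: Check the mod-4 condition on each prime factor: 2 = 2 (special); 29 ≡ 1 (mod 4), exponent 1; 97 ≡ 1 (mod 4), exponent 1.
All primes ≡ 3 (mod 4) appear to even exponent (or don't appear), so by the two-squares theorem n IS expressible as a sum of two squares.
Step 3: Build a representation. Group n = k² · m with k = 2 and m = 29 · 97 = 2813 (a product of primes ≡ 1 (mod 4)); a representation of m scales to one of n via (k·x)² + (k·y)² = k²(x² + y²). Each prime p ≡ 1 (mod 4) is itself a sum of two squares; find a² by testing p − a² for a perfect square:
  29: 29 − 1² = 28, 29 − 2² = 25 = 5² ⇒ 29 = 2² + 5².
  97: 97 − 1² = 96, 97 − 2² = 93, 97 − 3² = 88, 97 − 4² = 81 = 9² ⇒ 97 = 4² + 9².
  Combine using the Brahmagupta–Fibonacci identity (a² + b²)(c² + d²) = (ac − bd)² + (ad + bc)² = (ac + bd)² + (ad − bc)²:
  29 · 97 = 2813: from (2² + 5²)(4² + 9²), take (2·4 − 5·9, 2·9 + 5·4) = (8 − 45, 18 + 20) = (-37, 38); dropping signs (only squares matter) gives (37, 38); check 37² + 38² = 1369 + 1444 = 2813 ✓.
  Scale by k = 2: (2·37, 2·38) = (74, 76).
Step 4: Order so x ≤ y and verify: 74² + 76² = 5476 + 5776 = 11252 = n. ✓

n = 11252 = 74² + 76² (one valid representation with x ≤ y).


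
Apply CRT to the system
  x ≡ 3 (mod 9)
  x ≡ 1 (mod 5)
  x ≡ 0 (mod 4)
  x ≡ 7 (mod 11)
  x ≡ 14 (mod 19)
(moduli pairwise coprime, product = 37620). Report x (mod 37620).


Product of moduli M = 9 · 5 · 4 · 11 · 19 = 37620.
Merge one congruence at a time:
  Start: x ≡ 3 (mod 9).
  Combine with x ≡ 1 (mod 5); new modulus lcm = 45.
    Write x = 3 + 9·t and substitute into x ≡ 1 (mod 5): 9·t ≡ 1 − 3 = -2 (mod 5).
    Reduce coefficients mod 5: 4·t ≡ 3 (mod 5).
    The inverse of 4 mod 5 is 4 (since 4·4 = 16 = 3·5 + 1), so t ≡ 4·3 = 12 ≡ 2 (mod 5).
    Then x = 3 + 9·2 = 21, valid modulo lcm(9, 5) = 45: x ≡ 21 (mod 45).
  Combine with x ≡ 0 (mod 4); new modulus lcm = 180.
    Write x = 21 + 45·t and substitute into x ≡ 0 (mod 4): 45·t ≡ 0 − 21 = -21 (mod 4).
    Reduce coefficients mod 4: 1·t ≡ 3 (mod 4).
    So t ≡ 3 (mod 4).
    Then x = 21 + 45·3 = 156, valid modulo lcm(45, 4) = 180: x ≡ 156 (mod 180).
  Combine with x ≡ 7 (mod 11); new modulus lcm = 1980.
    Write x = 156 + 180·t and substitute into x ≡ 7 (mod 11): 180·t ≡ 7 − 156 = -149 (mod 11).
    Reduce coefficients mod 11: 4·t ≡ 5 (mod 11).
    The inverse of 4 mod 11 is 3 (since 4·3 = 12 = 1·11 + 1), so t ≡ 3·5 = 15 ≡ 4 (mod 11).
    Then x = 156 + 180·4 = 876, valid modulo lcm(180, 11) = 1980: x ≡ 876 (mod 1980).
  Combine with x ≡ 14 (mod 19); new modulus lcm = 37620.
    Write x = 876 + 1980·t and substitute into x ≡ 14 (mod 19): 1980·t ≡ 14 − 876 = -862 (mod 19).
    Reduce coefficients mod 19: 4·t ≡ 12 (mod 19).
    The inverse of 4 mod 19 is 5 (since 4·5 = 20 = 1·19 + 1), so t ≡ 5·12 = 60 ≡ 3 (mod 19).
    Then x = 876 + 1980·3 = 6816, valid modulo lcm(1980, 19) = 37620: x ≡ 6816 (mod 37620).
Verify against each original: 6816 mod 9 = 3, 6816 mod 5 = 1, 6816 mod 4 = 0, 6816 mod 11 = 7, 6816 mod 19 = 14.

x ≡ 6816 (mod 37620).


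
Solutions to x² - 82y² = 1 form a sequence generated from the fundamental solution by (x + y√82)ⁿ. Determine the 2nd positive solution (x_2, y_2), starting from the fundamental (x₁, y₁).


Step 1: Find the fundamental solution (x₁, y₁) of x² - 82y² = 1.
  Expand √82 as a continued fraction. a₀ = ⌊√82⌋ = 9; iterate m_{k+1} = d_k·a_k − m_k, d_{k+1} = (82 − m_{k+1}²)/d_k, a_{k+1} = ⌊(a₀ + m_{k+1})/d_{k+1}⌋ (starting m₀ = 0, d₀ = 1), with convergents p_k = a_k·p_{k-1} + p_{k-2}, q_k = a_k·q_{k-1} + q_{k-2} (p₋₁ = 1, q₋₁ = 0):
  k = 0: a₀ = 9; p₀/q₀ = 9/1; p₀² − 82·q₀² = 81 − 82 = -1.
  k = 1: m = 9, d = 1, a = ⌊(9 + 9)/1⌋ = 18; p/q = (18·9 + 1)/(18·1 + 0) = 163/18; p² − 82·q² = 26569 − 26568 = 1.
  The first convergent with p² − 82·q² = 1 gives the fundamental solution (x₁, y₁) = (163, 18).
Step 2: Apply the recurrence (x_{n+1}, y_{n+1}) = (x₁x_n + 82y₁y_n, x₁y_n + y₁x_n) repeatedly.
  From (x_1, y_1) = (163, 18): x_2 = 163·163 + 82·18·18 = 53137; y_2 = 163·18 + 18·163 = 5868.
Step 3: Verify x_2² - 82·y_2² = 2823540769 - 2823540768 = 1 (should be 1). ✓

(x_1, y_1) = (163, 18); (x_2, y_2) = (53137, 5868).


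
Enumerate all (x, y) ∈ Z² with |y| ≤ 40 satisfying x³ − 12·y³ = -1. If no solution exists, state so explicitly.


The equation is x³ - 12y³ = -1. For fixed y, x³ = 12·y³ − 1, so a solution requires the RHS to be a perfect cube.
Strategy: iterate y from -40 to 40, compute RHS = 12·y³ − 1, and check whether it is a (positive or negative) perfect cube.
Check small values of y:
  y = 0: RHS = -1 = (-1)³ ⇒ x = -1 works.
  y = 1: RHS = 11 is not a perfect cube.
  y = -1: RHS = -13 is not a perfect cube.
  y = 2: RHS = 95 is not a perfect cube.
  y = -2: RHS = -97 is not a perfect cube.
  y = 3: RHS = 323 is not a perfect cube.
  y = -3: RHS = -325 is not a perfect cube.
Continuing the search up to |y| = 40 finds no further solutions beyond those listed.
Collected solutions: (-1, 0).

Solutions (with |y| ≤ 40): (-1, 0).


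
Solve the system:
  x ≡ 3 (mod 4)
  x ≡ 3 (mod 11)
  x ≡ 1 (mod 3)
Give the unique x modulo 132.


Moduli 4, 11, 3 are pairwise coprime; by CRT there is a unique solution modulo M = 4 · 11 · 3 = 132.
Solve pairwise, accumulating the modulus:
  Start with x ≡ 3 (mod 4).
  Combine with x ≡ 3 (mod 11): since gcd(4, 11) = 1, we get a unique residue mod 44.
    Write x = 3 + 4·t and substitute into x ≡ 3 (mod 11): 4·t ≡ 3 − 3 = 0 (mod 11).
    The inverse of 4 mod 11 is 3 (since 4·3 = 12 = 1·11 + 1), so t ≡ 3·0 = 0 ≡ 0 (mod 11).
    Then x = 3 + 4·0 = 3, valid modulo lcm(4, 11) = 44: x ≡ 3 (mod 44).
  Combine with x ≡ 1 (mod 3): since gcd(44, 3) = 1, we get a unique residue mod 132.
    Write x = 3 + 44·t and substitute into x ≡ 1 (mod 3): 44·t ≡ 1 − 3 = -2 (mod 3).
    Reduce coefficients mod 3: 2·t ≡ 1 (mod 3).
    The inverse of 2 mod 3 is 2 (since 2·2 = 4 = 1·3 + 1), so t ≡ 2·1 = 2 ≡ 2 (mod 3).
    Then x = 3 + 44·2 = 91, valid modulo lcm(44, 3) = 132: x ≡ 91 (mod 132).
Verify: 91 mod 4 = 3 ✓, 91 mod 11 = 3 ✓, 91 mod 3 = 1 ✓.

x ≡ 91 (mod 132).


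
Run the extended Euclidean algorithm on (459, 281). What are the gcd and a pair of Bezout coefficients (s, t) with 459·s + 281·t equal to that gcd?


Euclidean algorithm on (459, 281) — divide until remainder is 0:
  459 = 1 · 281 + 178
  281 = 1 · 178 + 103
  178 = 1 · 103 + 75
  103 = 1 · 75 + 28
  75 = 2 · 28 + 19
  28 = 1 · 19 + 9
  19 = 2 · 9 + 1
  9 = 9 · 1 + 0
gcd(459, 281) = 1.
Track Bezout coefficients alongside the remainders: start with r₀ = 459 = a·1 + b·0 (s = 1, t = 0) and r₁ = 281 = a·0 + b·1 (s = 0, t = 1); each new remainder r_{k+1} = r_{k-1} − q_k·r_k inherits s_{k+1} = s_{k-1} − q_k·s_k, t_{k+1} = t_{k-1} − q_k·t_k, so r_k = a·s_k + b·t_k at every step:
  q = 1: r = 178, s = 1 − 1·0 = 1, t = 0 − 1·1 = -1  (check: 459·1 + 281·(-1) = 178)
  q = 1: r = 103, s = 0 − 1·1 = -1, t = 1 − 1·(-1) = 2  (check: 459·(-1) + 281·2 = 103)
  q = 1: r = 75, s = 1 − 1·(-1) = 2, t = -1 − 1·2 = -3  (check: 459·2 + 281·(-3) = 75)
  q = 1: r = 28, s = -1 − 1·2 = -3, t = 2 − 1·(-3) = 5  (check: 459·(-3) + 281·5 = 28)
  q = 2: r = 19, s = 2 − 2·(-3) = 8, t = -3 − 2·5 = -13  (check: 459·8 + 281·(-13) = 19)
  q = 1: r = 9, s = -3 − 1·8 = -11, t = 5 − 1·(-13) = 18  (check: 459·(-11) + 281·18 = 9)
  q = 2: r = 1, s = 8 − 2·(-11) = 30, t = -13 − 2·18 = -49  (check: 459·30 + 281·(-49) = 1)
The row with r = 1 (the gcd) gives the Bezout coefficients s = 30, t = -49.
Result: 459 · (30) + 281 · (-49) = 1.

gcd(459, 281) = 1; s = 30, t = -49 (check: 459·30 + 281·(-49) = 1).


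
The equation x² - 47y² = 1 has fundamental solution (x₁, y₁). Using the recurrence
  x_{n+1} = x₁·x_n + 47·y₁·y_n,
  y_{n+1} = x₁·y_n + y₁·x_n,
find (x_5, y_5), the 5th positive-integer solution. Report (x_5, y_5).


Step 1: Find the fundamental solution (x₁, y₁) of x² - 47y² = 1.
  Expand √47 as a continued fraction. a₀ = ⌊√47⌋ = 6; iterate m_{k+1} = d_k·a_k − m_k, d_{k+1} = (47 − m_{k+1}²)/d_k, a_{k+1} = ⌊(a₀ + m_{k+1})/d_{k+1}⌋ (starting m₀ = 0, d₀ = 1), with convergents p_k = a_k·p_{k-1} + p_{k-2}, q_k = a_k·q_{k-1} + q_{k-2} (p₋₁ = 1, q₋₁ = 0):
  k = 0: a₀ = 6; p₀/q₀ = 6/1; p₀² − 47·q₀² = 36 − 47 = -11.
  k = 1: m = 6, d = 11, a = ⌊(6 + 6)/11⌋ = 1; p/q = (1·6 + 1)/(1·1 + 0) = 7/1; p² − 47·q² = 49 − 47 = 2.
  k = 2: m = 5, d = 2, a = ⌊(6 + 5)/2⌋ = 5; p/q = (5·7 + 6)/(5·1 + 1) = 41/6; p² − 47·q² = 1681 − 1692 = -11.
  k = 3: m = 5, d = 11, a = ⌊(6 + 5)/11⌋ = 1; p/q = (1·41 + 7)/(1·6 + 1) = 48/7; p² − 47·q² = 2304 − 2303 = 1.
  The first convergent with p² − 47·q² = 1 gives the fundamental solution (x₁, y₁) = (48, 7).
Step 2: Apply the recurrence (x_{n+1}, y_{n+1}) = (x₁x_n + 47y₁y_n, x₁y_n + y₁x_n) repeatedly.
  From (x_1, y_1) = (48, 7): x_2 = 48·48 + 47·7·7 = 4607; y_2 = 48·7 + 7·48 = 672.
  From (x_2, y_2) = (4607, 672): x_3 = 48·4607 + 47·7·672 = 442224; y_3 = 48·672 + 7·4607 = 64505.
  From (x_3, y_3) = (442224, 64505): x_4 = 48·442224 + 47·7·64505 = 42448897; y_4 = 48·64505 + 7·442224 = 6191808.
  From (x_4, y_4) = (42448897, 6191808): x_5 = 48·42448897 + 47·7·6191808 = 4074651888; y_5 = 48·6191808 + 7·42448897 = 594349063.
Step 3: Verify x_5² - 47·y_5² = 16602788008381964544 - 16602788008381964543 = 1 (should be 1). ✓

(x_1, y_1) = (48, 7); (x_5, y_5) = (4074651888, 594349063).


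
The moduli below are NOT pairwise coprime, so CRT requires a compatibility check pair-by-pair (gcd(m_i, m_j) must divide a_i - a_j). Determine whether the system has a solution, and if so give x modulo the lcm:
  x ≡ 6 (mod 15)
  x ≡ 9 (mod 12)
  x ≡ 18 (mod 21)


Moduli 15, 12, 21 are not pairwise coprime, so CRT works modulo lcm(m_i) when all pairwise compatibility conditions hold.
Pairwise compatibility: gcd(m_i, m_j) must divide a_i - a_j for every pair.
Merge one congruence at a time:
  Start: x ≡ 6 (mod 15).
  Combine with x ≡ 9 (mod 12): gcd(15, 12) = 3; 9 - 6 = 3, which IS divisible by 3, so compatible.
    Write x = 6 + 15·t and substitute into x ≡ 9 (mod 12): 15·t ≡ 9 − 6 = 3 (mod 12).
    Divide the congruence (and modulus) by g = 3: 5·t ≡ 1 (mod 4).
    Reduce coefficients mod 4: 1·t ≡ 1 (mod 4).
    So t ≡ 1 (mod 4).
    Then x = 6 + 15·1 = 21, valid modulo lcm(15, 12) = 60: x ≡ 21 (mod 60).
  Combine with x ≡ 18 (mod 21): gcd(60, 21) = 3; 18 - 21 = -3, which IS divisible by 3, so compatible.
    Write x = 21 + 60·t and substitute into x ≡ 18 (mod 21): 60·t ≡ 18 − 21 = -3 (mod 21).
    Divide the congruence (and modulus) by g = 3: 20·t ≡ -1 (mod 7).
    Reduce coefficients mod 7: 6·t ≡ 6 (mod 7).
    The inverse of 6 mod 7 is 6 (since 6·6 = 36 = 5·7 + 1), so t ≡ 6·6 = 36 ≡ 1 (mod 7).
    Then x = 21 + 60·1 = 81, valid modulo lcm(60, 21) = 420: x ≡ 81 (mod 420).
Verify: 81 mod 15 = 6, 81 mod 12 = 9, 81 mod 21 = 18.

x ≡ 81 (mod 420).


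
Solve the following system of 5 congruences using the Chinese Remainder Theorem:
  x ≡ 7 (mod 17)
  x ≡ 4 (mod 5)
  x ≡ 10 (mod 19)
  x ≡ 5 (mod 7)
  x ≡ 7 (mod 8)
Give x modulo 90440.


Product of moduli M = 17 · 5 · 19 · 7 · 8 = 90440.
Merge one congruence at a time:
  Start: x ≡ 7 (mod 17).
  Combine with x ≡ 4 (mod 5); new modulus lcm = 85.
    Write x = 7 + 17·t and substitute into x ≡ 4 (mod 5): 17·t ≡ 4 − 7 = -3 (mod 5).
    Reduce coefficients mod 5: 2·t ≡ 2 (mod 5).
    The inverse of 2 mod 5 is 3 (since 2·3 = 6 = 1·5 + 1), so t ≡ 3·2 = 6 ≡ 1 (mod 5).
    Then x = 7 + 17·1 = 24, valid modulo lcm(17, 5) = 85: x ≡ 24 (mod 85).
  Combine with x ≡ 10 (mod 19); new modulus lcm = 1615.
    Write x = 24 + 85·t and substitute into x ≡ 10 (mod 19): 85·t ≡ 10 − 24 = -14 (mod 19).
    Reduce coefficients mod 19: 9·t ≡ 5 (mod 19).
    The inverse of 9 mod 19 is 17 (since 9·17 = 153 = 8·19 + 1), so t ≡ 17·5 = 85 ≡ 9 (mod 19).
    Then x = 24 + 85·9 = 789, valid modulo lcm(85, 19) = 1615: x ≡ 789 (mod 1615).
  Combine with x ≡ 5 (mod 7); new modulus lcm = 11305.
    Write x = 789 + 1615·t and substitute into x ≡ 5 (mod 7): 1615·t ≡ 5 − 789 = -784 (mod 7).
    Reduce coefficients mod 7: 5·t ≡ 0 (mod 7).
    The inverse of 5 mod 7 is 3 (since 5·3 = 15 = 2·7 + 1), so t ≡ 3·0 = 0 ≡ 0 (mod 7).
    Then x = 789 + 1615·0 = 789, valid modulo lcm(1615, 7) = 11305: x ≡ 789 (mod 11305).
  Combine with x ≡ 7 (mod 8); new modulus lcm = 90440.
    Write x = 789 + 11305·t and substitute into x ≡ 7 (mod 8): 11305·t ≡ 7 − 789 = -782 (mod 8).
    Reduce coefficients mod 8: 1·t ≡ 2 (mod 8).
    So t ≡ 2 (mod 8).
    Then x = 789 + 11305·2 = 23399, valid modulo lcm(11305, 8) = 90440: x ≡ 23399 (mod 90440).
Verify against each original: 23399 mod 17 = 7, 23399 mod 5 = 4, 23399 mod 19 = 10, 23399 mod 7 = 5, 23399 mod 8 = 7.

x ≡ 23399 (mod 90440).


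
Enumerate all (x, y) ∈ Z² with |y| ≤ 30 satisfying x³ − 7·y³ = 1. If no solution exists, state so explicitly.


The equation is x³ - 7y³ = 1. For fixed y, x³ = 7·y³ + 1, so a solution requires the RHS to be a perfect cube.
Strategy: iterate y from -30 to 30, compute RHS = 7·y³ + 1, and check whether it is a (positive or negative) perfect cube.
Check small values of y:
  y = 0: RHS = 1 = (1)³ ⇒ x = 1 works.
  y = 1: RHS = 8 = (2)³ ⇒ x = 2 works.
  y = -1: RHS = -6 is not a perfect cube.
  y = 2: RHS = 57 is not a perfect cube.
  y = -2: RHS = -55 is not a perfect cube.
  y = 3: RHS = 190 is not a perfect cube.
  y = -3: RHS = -188 is not a perfect cube.
Continuing the search up to |y| = 30 finds no further solutions beyond those listed.
Collected solutions: (1, 0), (2, 1).

Solutions (with |y| ≤ 30): (1, 0), (2, 1).


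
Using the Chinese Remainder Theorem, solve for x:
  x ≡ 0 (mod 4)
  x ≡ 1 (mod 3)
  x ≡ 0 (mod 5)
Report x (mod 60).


Moduli 4, 3, 5 are pairwise coprime; by CRT there is a unique solution modulo M = 4 · 3 · 5 = 60.
Solve pairwise, accumulating the modulus:
  Start with x ≡ 0 (mod 4).
  Combine with x ≡ 1 (mod 3): since gcd(4, 3) = 1, we get a unique residue mod 12.
    Write x = 0 + 4·t and substitute into x ≡ 1 (mod 3): 4·t ≡ 1 − 0 = 1 (mod 3).
    Reduce coefficients mod 3: 1·t ≡ 1 (mod 3).
    So t ≡ 1 (mod 3).
    Then x = 0 + 4·1 = 4, valid modulo lcm(4, 3) = 12: x ≡ 4 (mod 12).
  Combine with x ≡ 0 (mod 5): since gcd(12, 5) = 1, we get a unique residue mod 60.
    Write x = 4 + 12·t and substitute into x ≡ 0 (mod 5): 12·t ≡ 0 − 4 = -4 (mod 5).
    Reduce coefficients mod 5: 2·t ≡ 1 (mod 5).
    The inverse of 2 mod 5 is 3 (since 2·3 = 6 = 1·5 + 1), so t ≡ 3·1 = 3 ≡ 3 (mod 5).
    Then x = 4 + 12·3 = 40, valid modulo lcm(12, 5) = 60: x ≡ 40 (mod 60).
Verify: 40 mod 4 = 0 ✓, 40 mod 3 = 1 ✓, 40 mod 5 = 0 ✓.

x ≡ 40 (mod 60).


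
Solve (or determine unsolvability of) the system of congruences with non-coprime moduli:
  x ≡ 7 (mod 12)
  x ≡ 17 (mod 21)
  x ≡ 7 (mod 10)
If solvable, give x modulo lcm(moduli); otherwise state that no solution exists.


Moduli 12, 21, 10 are not pairwise coprime, so CRT works modulo lcm(m_i) when all pairwise compatibility conditions hold.
Pairwise compatibility: gcd(m_i, m_j) must divide a_i - a_j for every pair.
Merge one congruence at a time:
  Start: x ≡ 7 (mod 12).
  Combine with x ≡ 17 (mod 21): gcd(12, 21) = 3, and 17 - 7 = 10 is NOT divisible by 3.
    ⇒ system is inconsistent (no integer solution).

No solution (the system is inconsistent).


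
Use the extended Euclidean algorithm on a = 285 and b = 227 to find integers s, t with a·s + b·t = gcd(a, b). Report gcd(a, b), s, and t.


Euclidean algorithm on (285, 227) — divide until remainder is 0:
  285 = 1 · 227 + 58
  227 = 3 · 58 + 53
  58 = 1 · 53 + 5
  53 = 10 · 5 + 3
  5 = 1 · 3 + 2
  3 = 1 · 2 + 1
  2 = 2 · 1 + 0
gcd(285, 227) = 1.
Track Bezout coefficients alongside the remainders: start with r₀ = 285 = a·1 + b·0 (s = 1, t = 0) and r₁ = 227 = a·0 + b·1 (s = 0, t = 1); each new remainder r_{k+1} = r_{k-1} − q_k·r_k inherits s_{k+1} = s_{k-1} − q_k·s_k, t_{k+1} = t_{k-1} − q_k·t_k, so r_k = a·s_k + b·t_k at every step:
  q = 1: r = 58, s = 1 − 1·0 = 1, t = 0 − 1·1 = -1  (check: 285·1 + 227·(-1) = 58)
  q = 3: r = 53, s = 0 − 3·1 = -3, t = 1 − 3·(-1) = 4  (check: 285·(-3) + 227·4 = 53)
  q = 1: r = 5, s = 1 − 1·(-3) = 4, t = -1 − 1·4 = -5  (check: 285·4 + 227·(-5) = 5)
  q = 10: r = 3, s = -3 − 10·4 = -43, t = 4 − 10·(-5) = 54  (check: 285·(-43) + 227·54 = 3)
  q = 1: r = 2, s = 4 − 1·(-43) = 47, t = -5 − 1·54 = -59  (check: 285·47 + 227·(-59) = 2)
  q = 1: r = 1, s = -43 − 1·47 = -90, t = 54 − 1·(-59) = 113  (check: 285·(-90) + 227·113 = 1)
The row with r = 1 (the gcd) gives the Bezout coefficients s = -90, t = 113.
Result: 285 · (-90) + 227 · (113) = 1.

gcd(285, 227) = 1; s = -90, t = 113 (check: 285·(-90) + 227·113 = 1).


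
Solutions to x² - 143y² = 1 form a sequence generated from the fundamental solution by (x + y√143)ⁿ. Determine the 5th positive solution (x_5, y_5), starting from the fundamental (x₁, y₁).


Step 1: Find the fundamental solution (x₁, y₁) of x² - 143y² = 1.
  Expand √143 as a continued fraction. a₀ = ⌊√143⌋ = 11; iterate m_{k+1} = d_k·a_k − m_k, d_{k+1} = (143 − m_{k+1}²)/d_k, a_{k+1} = ⌊(a₀ + m_{k+1})/d_{k+1}⌋ (starting m₀ = 0, d₀ = 1), with convergents p_k = a_k·p_{k-1} + p_{k-2}, q_k = a_k·q_{k-1} + q_{k-2} (p₋₁ = 1, q₋₁ = 0):
  k = 0: a₀ = 11; p₀/q₀ = 11/1; p₀² − 143·q₀² = 121 − 143 = -22.
  k = 1: m = 11, d = 22, a = ⌊(11 + 11)/22⌋ = 1; p/q = (1·11 + 1)/(1·1 + 0) = 12/1; p² − 143·q² = 144 − 143 = 1.
  The first convergent with p² − 143·q² = 1 gives the fundamental solution (x₁, y₁) = (12, 1).
Step 2: Apply the recurrence (x_{n+1}, y_{n+1}) = (x₁x_n + 143y₁y_n, x₁y_n + y₁x_n) repeatedly.
  From (x_1, y_1) = (12, 1): x_2 = 12·12 + 143·1·1 = 287; y_2 = 12·1 + 1·12 = 24.
  From (x_2, y_2) = (287, 24): x_3 = 12·287 + 143·1·24 = 6876; y_3 = 12·24 + 1·287 = 575.
  From (x_3, y_3) = (6876, 575): x_4 = 12·6876 + 143·1·575 = 164737; y_4 = 12·575 + 1·6876 = 13776.
  From (x_4, y_4) = (164737, 13776): x_5 = 12·164737 + 143·1·13776 = 3946812; y_5 = 12·13776 + 1·164737 = 330049.
Step 3: Verify x_5² - 143·y_5² = 15577324963344 - 15577324963343 = 1 (should be 1). ✓

(x_1, y_1) = (12, 1); (x_5, y_5) = (3946812, 330049).


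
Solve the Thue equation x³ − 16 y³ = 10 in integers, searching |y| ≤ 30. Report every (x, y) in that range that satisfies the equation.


The equation is x³ - 16y³ = 10. For fixed y, x³ = 16·y³ + 10, so a solution requires the RHS to be a perfect cube.
Strategy: iterate y from -30 to 30, compute RHS = 16·y³ + 10, and check whether it is a (positive or negative) perfect cube.
Check small values of y:
  y = 0: RHS = 10 is not a perfect cube.
  y = 1: RHS = 26 is not a perfect cube.
  y = -1: RHS = -6 is not a perfect cube.
  y = 2: RHS = 138 is not a perfect cube.
  y = -2: RHS = -118 is not a perfect cube.
  y = 3: RHS = 442 is not a perfect cube.
  y = -3: RHS = -422 is not a perfect cube.
Continuing the search up to |y| = 30 finds no solutions either.
No (x, y) in the scanned range satisfies the equation.

No integer solutions with |y| ≤ 30.


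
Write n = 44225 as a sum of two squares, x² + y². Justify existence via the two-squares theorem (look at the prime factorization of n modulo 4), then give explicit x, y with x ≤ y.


Step 1: Factor n = 44225 = 5^2 · 29 · 61.
Step 2: Check the mod-4 condition on each prime factor: 5 ≡ 1 (mod 4), exponent 2; 29 ≡ 1 (mod 4), exponent 1; 61 ≡ 1 (mod 4), exponent 1.
All primes ≡ 3 (mod 4) appear to even exponent (or don't appear), so by the two-squares theorem n IS expressible as a sum of two squares.
Step 3: Build a representation. Group n = k² · m with k = 5 and m = 29 · 61 = 1769 (a product of primes ≡ 1 (mod 4)); a representation of m scales to one of n via (k·x)² + (k·y)² = k²(x² + y²). Each prime p ≡ 1 (mod 4) is itself a sum of two squares; find a² by testing p − a² for a perfect square:
  29: 29 − 1² = 28, 29 − 2² = 25 = 5² ⇒ 29 = 2² + 5².
  61: 61 − 1² = 60, 61 − 2² = 57, 61 − 3² = 52, 61 − 4² = 45, 61 − 5² = 36 = 6² ⇒ 61 = 5² + 6².
  Combine using the Brahmagupta–Fibonacci identity (a² + b²)(c² + d²) = (ac − bd)² + (ad + bc)² = (ac + bd)² + (ad − bc)²:
  29 · 61 = 1769: from (2² + 5²)(5² + 6²), take (2·5 − 5·6, 2·6 + 5·5) = (10 − 30, 12 + 25) = (-20, 37); dropping signs (only squares matter) gives (20, 37); check 20² + 37² = 400 + 1369 = 1769 ✓.
  Scale by k = 5: (5·20, 5·37) = (100, 185).
Step 4: Order so x ≤ y and verify: 100² + 185² = 10000 + 34225 = 44225 = n. ✓

n = 44225 = 100² + 185² (one valid representation with x ≤ y).


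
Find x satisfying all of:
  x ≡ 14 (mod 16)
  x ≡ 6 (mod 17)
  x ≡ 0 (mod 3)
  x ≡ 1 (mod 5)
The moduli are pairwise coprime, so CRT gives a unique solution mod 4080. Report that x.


Product of moduli M = 16 · 17 · 3 · 5 = 4080.
Merge one congruence at a time:
  Start: x ≡ 14 (mod 16).
  Combine with x ≡ 6 (mod 17); new modulus lcm = 272.
    Write x = 14 + 16·t and substitute into x ≡ 6 (mod 17): 16·t ≡ 6 − 14 = -8 (mod 17).
    Reduce coefficients mod 17: 16·t ≡ 9 (mod 17).
    The inverse of 16 mod 17 is 16 (since 16·16 = 256 = 15·17 + 1), so t ≡ 16·9 = 144 ≡ 8 (mod 17).
    Then x = 14 + 16·8 = 142, valid modulo lcm(16, 17) = 272: x ≡ 142 (mod 272).
  Combine with x ≡ 0 (mod 3); new modulus lcm = 816.
    Write x = 142 + 272·t and substitute into x ≡ 0 (mod 3): 272·t ≡ 0 − 142 = -142 (mod 3).
    Reduce coefficients mod 3: 2·t ≡ 2 (mod 3).
    The inverse of 2 mod 3 is 2 (since 2·2 = 4 = 1·3 + 1), so t ≡ 2·2 = 4 ≡ 1 (mod 3).
    Then x = 142 + 272·1 = 414, valid modulo lcm(272, 3) = 816: x ≡ 414 (mod 816).
  Combine with x ≡ 1 (mod 5); new modulus lcm = 4080.
    Write x = 414 + 816·t and substitute into x ≡ 1 (mod 5): 816·t ≡ 1 − 414 = -413 (mod 5).
    Reduce coefficients mod 5: 1·t ≡ 2 (mod 5).
    So t ≡ 2 (mod 5).
    Then x = 414 + 816·2 = 2046, valid modulo lcm(816, 5) = 4080: x ≡ 2046 (mod 4080).
Verify against each original: 2046 mod 16 = 14, 2046 mod 17 = 6, 2046 mod 3 = 0, 2046 mod 5 = 1.

x ≡ 2046 (mod 4080).


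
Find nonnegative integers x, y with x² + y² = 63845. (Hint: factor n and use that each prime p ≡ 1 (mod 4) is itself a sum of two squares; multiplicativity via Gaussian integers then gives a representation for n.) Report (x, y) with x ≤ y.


Step 1: Factor n = 63845 = 5 · 113^2.
Step 2: Check the mod-4 condition on each prime factor: 5 ≡ 1 (mod 4), exponent 1; 113 ≡ 1 (mod 4), exponent 2.
All primes ≡ 3 (mod 4) appear to even exponent (or don't appear), so by the two-squares theorem n IS expressible as a sum of two squares.
Step 3: Build a representation. Here n = 5 · 113 · 113 is a product of primes ≡ 1 (mod 4). Each prime p ≡ 1 (mod 4) is itself a sum of two squares; find a² by testing p − a² for a perfect square:
  5: 5 − 1² = 4 = 2² ⇒ 5 = 1² + 2².
  113: 113 − 1² = 112, 113 − 2² = 109, 113 − 3² = 104, 113 − 4² = 97, 113 − 5² = 88, 113 − 6² = 77, 113 − 7² = 64 = 8² ⇒ 113 = 7² + 8².
  Combine using the Brahmagupta–Fibonacci identity (a² + b²)(c² + d²) = (ac − bd)² + (ad + bc)² = (ac + bd)² + (ad − bc)²:
  5 · 113 = 565: from (1² + 2²)(7² + 8²), take (1·7 − 2·8, 1·8 + 2·7) = (7 − 16, 8 + 14) = (-9, 22); dropping signs (only squares matter) gives (9, 22); check 9² + 22² = 81 + 484 = 565 ✓.
  565 · 113 = 63845: from (9² + 22²)(7² + 8²), take (9·7 − 22·8, 9·8 + 22·7) = (63 − 176, 72 + 154) = (-113, 226); dropping signs (only squares matter) gives (113, 226); check 113² + 226² = 12769 + 51076 = 63845 ✓.
Step 4: Order so x ≤ y and verify: 113² + 226² = 12769 + 51076 = 63845 = n. ✓

n = 63845 = 113² + 226² (one valid representation with x ≤ y).


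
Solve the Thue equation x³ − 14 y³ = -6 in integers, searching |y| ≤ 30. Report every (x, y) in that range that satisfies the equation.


The equation is x³ - 14y³ = -6. For fixed y, x³ = 14·y³ − 6, so a solution requires the RHS to be a perfect cube.
Strategy: iterate y from -30 to 30, compute RHS = 14·y³ − 6, and check whether it is a (positive or negative) perfect cube.
Check small values of y:
  y = 0: RHS = -6 is not a perfect cube.
  y = 1: RHS = 8 = (2)³ ⇒ x = 2 works.
  y = -1: RHS = -20 is not a perfect cube.
  y = 2: RHS = 106 is not a perfect cube.
  y = -2: RHS = -118 is not a perfect cube.
  y = 3: RHS = 372 is not a perfect cube.
  y = -3: RHS = -384 is not a perfect cube.
Continuing the search up to |y| = 30 finds no further solutions beyond those listed.
Collected solutions: (2, 1).

Solutions (with |y| ≤ 30): (2, 1).


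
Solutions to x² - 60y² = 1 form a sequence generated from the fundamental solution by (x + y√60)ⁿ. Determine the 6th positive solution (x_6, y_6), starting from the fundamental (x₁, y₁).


Step 1: Find the fundamental solution (x₁, y₁) of x² - 60y² = 1.
  Expand √60 as a continued fraction. a₀ = ⌊√60⌋ = 7; iterate m_{k+1} = d_k·a_k − m_k, d_{k+1} = (60 − m_{k+1}²)/d_k, a_{k+1} = ⌊(a₀ + m_{k+1})/d_{k+1}⌋ (starting m₀ = 0, d₀ = 1), with convergents p_k = a_k·p_{k-1} + p_{k-2}, q_k = a_k·q_{k-1} + q_{k-2} (p₋₁ = 1, q₋₁ = 0):
  k = 0: a₀ = 7; p₀/q₀ = 7/1; p₀² − 60·q₀² = 49 − 60 = -11.
  k = 1: m = 7, d = 11, a = ⌊(7 + 7)/11⌋ = 1; p/q = (1·7 + 1)/(1·1 + 0) = 8/1; p² − 60·q² = 64 − 60 = 4.
  k = 2: m = 4, d = 4, a = ⌊(7 + 4)/4⌋ = 2; p/q = (2·8 + 7)/(2·1 + 1) = 23/3; p² − 60·q² = 529 − 540 = -11.
  k = 3: m = 4, d = 11, a = ⌊(7 + 4)/11⌋ = 1; p/q = (1·23 + 8)/(1·3 + 1) = 31/4; p² − 60·q² = 961 − 960 = 1.
  The first convergent with p² − 60·q² = 1 gives the fundamental solution (x₁, y₁) = (31, 4).
Step 2: Apply the recurrence (x_{n+1}, y_{n+1}) = (x₁x_n + 60y₁y_n, x₁y_n + y₁x_n) repeatedly.
  From (x_1, y_1) = (31, 4): x_2 = 31·31 + 60·4·4 = 1921; y_2 = 31·4 + 4·31 = 248.
  From (x_2, y_2) = (1921, 248): x_3 = 31·1921 + 60·4·248 = 119071; y_3 = 31·248 + 4·1921 = 15372.
  From (x_3, y_3) = (119071, 15372): x_4 = 31·119071 + 60·4·15372 = 7380481; y_4 = 31·15372 + 4·119071 = 952816.
  From (x_4, y_4) = (7380481, 952816): x_5 = 31·7380481 + 60·4·952816 = 457470751; y_5 = 31·952816 + 4·7380481 = 59059220.
  From (x_5, y_5) = (457470751, 59059220): x_6 = 31·457470751 + 60·4·59059220 = 28355806081; y_6 = 31·59059220 + 4·457470751 = 3660718824.
Step 3: Verify x_6² - 60·y_6² = 804051738503276578561 - 804051738503276578560 = 1 (should be 1). ✓

(x_1, y_1) = (31, 4); (x_6, y_6) = (28355806081, 3660718824).


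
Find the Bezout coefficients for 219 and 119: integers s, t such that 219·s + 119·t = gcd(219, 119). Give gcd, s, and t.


Euclidean algorithm on (219, 119) — divide until remainder is 0:
  219 = 1 · 119 + 100
  119 = 1 · 100 + 19
  100 = 5 · 19 + 5
  19 = 3 · 5 + 4
  5 = 1 · 4 + 1
  4 = 4 · 1 + 0
gcd(219, 119) = 1.
Track Bezout coefficients alongside the remainders: start with r₀ = 219 = a·1 + b·0 (s = 1, t = 0) and r₁ = 119 = a·0 + b·1 (s = 0, t = 1); each new remainder r_{k+1} = r_{k-1} − q_k·r_k inherits s_{k+1} = s_{k-1} − q_k·s_k, t_{k+1} = t_{k-1} − q_k·t_k, so r_k = a·s_k + b·t_k at every step:
  q = 1: r = 100, s = 1 − 1·0 = 1, t = 0 − 1·1 = -1  (check: 219·1 + 119·(-1) = 100)
  q = 1: r = 19, s = 0 − 1·1 = -1, t = 1 − 1·(-1) = 2  (check: 219·(-1) + 119·2 = 19)
  q = 5: r = 5, s = 1 − 5·(-1) = 6, t = -1 − 5·2 = -11  (check: 219·6 + 119·(-11) = 5)
  q = 3: r = 4, s = -1 − 3·6 = -19, t = 2 − 3·(-11) = 35  (check: 219·(-19) + 119·35 = 4)
  q = 1: r = 1, s = 6 − 1·(-19) = 25, t = -11 − 1·35 = -46  (check: 219·25 + 119·(-46) = 1)
The row with r = 1 (the gcd) gives the Bezout coefficients s = 25, t = -46.
Result: 219 · (25) + 119 · (-46) = 1.

gcd(219, 119) = 1; s = 25, t = -46 (check: 219·25 + 119·(-46) = 1).
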